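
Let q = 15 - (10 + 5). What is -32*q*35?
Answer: 0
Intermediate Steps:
q = 0 (q = 15 - 1*15 = 15 - 15 = 0)
-32*q*35 = -32*0*35 = 0*35 = 0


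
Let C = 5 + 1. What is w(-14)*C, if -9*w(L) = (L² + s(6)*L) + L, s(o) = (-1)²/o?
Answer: -1078/9 ≈ -119.78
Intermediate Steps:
s(o) = 1/o
C = 6
w(L) = -7*L/54 - L²/9 (w(L) = -((L² + L/6) + L)/9 = -(L² + 7*L/6)/9 = -7*L/54 - L²/9)
w(-14)*C = -1/54*(-14)*(7 + 6*(-14))*6 = -1/54*(-14)*(7 - 84)*6 = -1/54*(-14)*(-77)*6 = -539/27*6 = -1078/9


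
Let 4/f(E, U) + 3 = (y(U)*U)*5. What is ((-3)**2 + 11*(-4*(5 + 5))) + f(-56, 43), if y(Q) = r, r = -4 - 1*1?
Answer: -232311/539 ≈ -431.00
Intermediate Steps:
r = -5 (r = -4 - 1 = -5)
y(Q) = -5
f(E, U) = 4/(-3 - 25*U) (f(E, U) = 4/(-3 - 5*U*5) = 4/(-3 - 25*U))
((-3)**2 + 11*(-4*(5 + 5))) + f(-56, 43) = ((-3)**2 + 11*(-4*(5 + 5))) + 4/(-3 - 25*43) = (9 + 11*(-4*10)) + 4/(-3 - 1075) = (9 + 11*(-40)) + 4/(-1078) = (9 - 440) + 4*(-1/1078) = -431 - 2/539 = -232311/539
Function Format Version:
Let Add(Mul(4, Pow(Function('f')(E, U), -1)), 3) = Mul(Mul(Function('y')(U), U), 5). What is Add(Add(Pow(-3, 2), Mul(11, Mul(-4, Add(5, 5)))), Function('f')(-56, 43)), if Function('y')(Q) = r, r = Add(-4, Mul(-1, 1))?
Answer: Rational(-232311, 539) ≈ -431.00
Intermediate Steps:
r = -5 (r = Add(-4, -1) = -5)
Function('y')(Q) = -5
Function('f')(E, U) = Mul(4, Pow(Add(-3, Mul(-25, U)), -1)) (Function('f')(E, U) = Mul(4, Pow(Add(-3, Mul(Mul(-5, U), 5)), -1)) = Mul(4, Pow(Add(-3, Mul(-25, U)), -1)))
Add(Add(Pow(-3, 2), Mul(11, Mul(-4, Add(5, 5)))), Function('f')(-56, 43)) = Add(Add(Pow(-3, 2), Mul(11, Mul(-4, Add(5, 5)))), Mul(4, Pow(Add(-3, Mul(-25, 43)), -1))) = Add(Add(9, Mul(11, Mul(-4, 10))), Mul(4, Pow(Add(-3, -1075), -1))) = Add(Add(9, Mul(11, -40)), Mul(4, Pow(-1078, -1))) = Add(Add(9, -440), Mul(4, Rational(-1, 1078))) = Add(-431, Rational(-2, 539)) = Rational(-232311, 539)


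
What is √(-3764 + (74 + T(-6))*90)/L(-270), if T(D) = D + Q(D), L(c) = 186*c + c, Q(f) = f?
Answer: -√454/25245 ≈ -0.00084402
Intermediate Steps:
L(c) = 187*c
T(D) = 2*D (T(D) = D + D = 2*D)
√(-3764 + (74 + T(-6))*90)/L(-270) = √(-3764 + (74 + 2*(-6))*90)/((187*(-270))) = √(-3764 + (74 - 12)*90)/(-50490) = √(-3764 + 62*90)*(-1/50490) = √(-3764 + 5580)*(-1/50490) = √1816*(-1/50490) = (2*√454)*(-1/50490) = -√454/25245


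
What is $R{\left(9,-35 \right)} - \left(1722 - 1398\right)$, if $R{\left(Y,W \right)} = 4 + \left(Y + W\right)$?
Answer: $-346$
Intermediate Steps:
$R{\left(Y,W \right)} = 4 + W + Y$ ($R{\left(Y,W \right)} = 4 + \left(W + Y\right) = 4 + W + Y$)
$R{\left(9,-35 \right)} - \left(1722 - 1398\right) = \left(4 - 35 + 9\right) - \left(1722 - 1398\right) = -22 - \left(1722 - 1398\right) = -22 - 324 = -346$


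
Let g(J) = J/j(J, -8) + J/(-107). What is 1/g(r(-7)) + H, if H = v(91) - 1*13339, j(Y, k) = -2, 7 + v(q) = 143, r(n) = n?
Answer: -10073675/763 ≈ -13203.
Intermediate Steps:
v(q) = 136 (v(q) = -7 + 143 = 136)
g(J) = -109*J/214 (g(J) = J/(-2) + J/(-107) = J*(-1/2) + J*(-1/107) = -J/2 - J/107 = -109*J/214)
H = -13203 (H = 136 - 1*13339 = 136 - 13339 = -13203)
1/g(r(-7)) + H = 1/(-109/214*(-7)) - 13203 = 1/(763/214) - 13203 = 214/763 - 13203 = -10073675/763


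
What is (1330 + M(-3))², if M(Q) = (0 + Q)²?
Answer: 1792921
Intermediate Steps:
M(Q) = Q²
(1330 + M(-3))² = (1330 + (-3)²)² = (1330 + 9)² = 1339² = 1792921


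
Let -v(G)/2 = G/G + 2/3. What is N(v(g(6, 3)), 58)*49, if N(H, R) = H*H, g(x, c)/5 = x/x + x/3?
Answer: 4900/9 ≈ 544.44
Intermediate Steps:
g(x, c) = 5 + 5*x/3 (g(x, c) = 5*(x/x + x/3) = 5*(1 + x*(⅓)) = 5*(1 + x/3) = 5 + 5*x/3)
v(G) = -10/3 (v(G) = -2*(G/G + 2/3) = -2*(1 + 2*(⅓)) = -2*(1 + ⅔) = -2*5/3 = -10/3)
N(H, R) = H²
N(v(g(6, 3)), 58)*49 = (-10/3)²*49 = (100/9)*49 = 4900/9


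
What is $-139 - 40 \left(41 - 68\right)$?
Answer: $941$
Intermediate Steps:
$-139 - 40 \left(41 - 68\right) = -139 - -1080 = -139 + 1080 = 941$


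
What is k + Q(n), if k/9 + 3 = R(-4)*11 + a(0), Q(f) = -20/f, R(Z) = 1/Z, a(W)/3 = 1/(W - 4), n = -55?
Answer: -1279/22 ≈ -58.136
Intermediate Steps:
a(W) = 3/(-4 + W) (a(W) = 3/(W - 4) = 3/(-4 + W))
k = -117/2 (k = -27 + 9*(11/(-4) + 3/(-4 + 0)) = -27 + 9*(-1/4*11 + 3/(-4)) = -27 + 9*(-11/4 + 3*(-1/4)) = -27 + 9*(-11/4 - 3/4) = -27 + 9*(-7/2) = -27 - 63/2 = -117/2 ≈ -58.500)
k + Q(n) = -117/2 - 20/(-55) = -117/2 - 20*(-1/55) = -117/2 + 4/11 = -1279/22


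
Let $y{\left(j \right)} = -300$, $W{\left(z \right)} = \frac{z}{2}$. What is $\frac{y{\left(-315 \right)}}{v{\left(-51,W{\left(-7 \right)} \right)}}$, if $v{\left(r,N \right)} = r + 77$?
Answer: $- \frac{150}{13} \approx -11.538$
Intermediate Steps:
$W{\left(z \right)} = \frac{z}{2}$ ($W{\left(z \right)} = z \frac{1}{2} = \frac{z}{2}$)
$v{\left(r,N \right)} = 77 + r$
$\frac{y{\left(-315 \right)}}{v{\left(-51,W{\left(-7 \right)} \right)}} = - \frac{300}{77 - 51} = - \frac{300}{26} = \left(-300\right) \frac{1}{26} = - \frac{150}{13}$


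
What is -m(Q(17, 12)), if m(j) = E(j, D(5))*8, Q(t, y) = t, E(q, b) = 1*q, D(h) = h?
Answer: -136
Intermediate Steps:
E(q, b) = q
m(j) = 8*j (m(j) = j*8 = 8*j)
-m(Q(17, 12)) = -8*17 = -1*136 = -136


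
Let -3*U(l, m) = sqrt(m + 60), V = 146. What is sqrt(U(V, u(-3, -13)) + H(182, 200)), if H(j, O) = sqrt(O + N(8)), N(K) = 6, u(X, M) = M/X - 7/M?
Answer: sqrt(-13*sqrt(98670) + 1521*sqrt(206))/39 ≈ 3.4158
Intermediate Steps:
u(X, M) = -7/M + M/X
U(l, m) = -sqrt(60 + m)/3 (U(l, m) = -sqrt(m + 60)/3 = -sqrt(60 + m)/3)
H(j, O) = sqrt(6 + O) (H(j, O) = sqrt(O + 6) = sqrt(6 + O))
sqrt(U(V, u(-3, -13)) + H(182, 200)) = sqrt(-sqrt(60 + (-7/(-13) - 13/(-3)))/3 + sqrt(6 + 200)) = sqrt(-sqrt(60 + (-7*(-1/13) - 13*(-1/3)))/3 + sqrt(206)) = sqrt(-sqrt(60 + (7/13 + 13/3))/3 + sqrt(206)) = sqrt(-sqrt(60 + 190/39)/3 + sqrt(206)) = sqrt(-sqrt(98670)/117 + sqrt(206)) = sqrt(sqrt(206) - sqrt(98670)/117)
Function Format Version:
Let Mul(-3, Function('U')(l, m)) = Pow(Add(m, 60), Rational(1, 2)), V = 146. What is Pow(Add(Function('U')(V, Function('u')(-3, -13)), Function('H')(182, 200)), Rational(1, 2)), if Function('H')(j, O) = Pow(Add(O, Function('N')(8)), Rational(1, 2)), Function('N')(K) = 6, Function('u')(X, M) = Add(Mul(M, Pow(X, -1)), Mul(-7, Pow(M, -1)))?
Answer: Mul(Rational(1, 39), Pow(Add(Mul(-13, Pow(98670, Rational(1, 2))), Mul(1521, Pow(206, Rational(1, 2)))), Rational(1, 2))) ≈ 3.4158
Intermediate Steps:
Function('u')(X, M) = Add(Mul(-7, Pow(M, -1)), Mul(M, Pow(X, -1)))
Function('U')(l, m) = Mul(Rational(-1, 3), Pow(Add(60, m), Rational(1, 2))) (Function('U')(l, m) = Mul(Rational(-1, 3), Pow(Add(m, 60), Rational(1, 2))) = Mul(Rational(-1, 3), Pow(Add(60, m), Rational(1, 2))))
Function('H')(j, O) = Pow(Add(6, O), Rational(1, 2)) (Function('H')(j, O) = Pow(Add(O, 6), Rational(1, 2)) = Pow(Add(6, O), Rational(1, 2)))
Pow(Add(Function('U')(V, Function('u')(-3, -13)), Function('H')(182, 200)), Rational(1, 2)) = Pow(Add(Mul(Rational(-1, 3), Pow(Add(60, Add(Mul(-7, Pow(-13, -1)), Mul(-13, Pow(-3, -1)))), Rational(1, 2))), Pow(Add(6, 200), Rational(1, 2))), Rational(1, 2)) = Pow(Add(Mul(Rational(-1, 3), Pow(Add(60, Add(Mul(-7, Rational(-1, 13)), Mul(-13, Rational(-1, 3)))), Rational(1, 2))), Pow(206, Rational(1, 2))), Rational(1, 2)) = Pow(Add(Mul(Rational(-1, 3), Pow(Add(60, Add(Rational(7, 13), Rational(13, 3))), Rational(1, 2))), Pow(206, Rational(1, 2))), Rational(1, 2)) = Pow(Add(Mul(Rational(-1, 3), Pow(Add(60, Rational(190, 39)), Rational(1, 2))), Pow(206, Rational(1, 2))), Rational(1, 2)) = Pow(Add(Mul(Rational(-1, 3), Pow(Rational(2530, 39), Rational(1, 2))), Pow(206, Rational(1, 2))), Rational(1, 2)) = Pow(Add(Mul(Rational(-1, 3), Mul(Rational(1, 39), Pow(98670, Rational(1, 2)))), Pow(206, Rational(1, 2))), Rational(1, 2)) = Pow(Add(Mul(Rational(-1, 117), Pow(98670, Rational(1, 2))), Pow(206, Rational(1, 2))), Rational(1, 2)) = Pow(Add(Pow(206, Rational(1, 2)), Mul(Rational(-1, 117), Pow(98670, Rational(1, 2)))), Rational(1, 2))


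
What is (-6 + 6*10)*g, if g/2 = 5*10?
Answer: 5400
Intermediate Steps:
g = 100 (g = 2*(5*10) = 2*50 = 100)
(-6 + 6*10)*g = (-6 + 6*10)*100 = (-6 + 60)*100 = 54*100 = 5400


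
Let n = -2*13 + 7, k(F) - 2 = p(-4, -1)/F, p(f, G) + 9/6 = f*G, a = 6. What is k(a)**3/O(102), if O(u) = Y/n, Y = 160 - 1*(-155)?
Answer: -463391/544320 ≈ -0.85132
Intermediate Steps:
p(f, G) = -3/2 + G*f (p(f, G) = -3/2 + f*G = -3/2 + G*f)
k(F) = 2 + 5/(2*F) (k(F) = 2 + (-3/2 - 1*(-4))/F = 2 + (-3/2 + 4)/F = 2 + 5/(2*F))
Y = 315 (Y = 160 + 155 = 315)
n = -19 (n = -26 + 7 = -19)
O(u) = -315/19 (O(u) = 315/(-19) = 315*(-1/19) = -315/19)
k(a)**3/O(102) = (2 + (5/2)/6)**3/(-315/19) = (2 + (5/2)*(1/6))**3*(-19/315) = (2 + 5/12)**3*(-19/315) = (29/12)**3*(-19/315) = (24389/1728)*(-19/315) = -463391/544320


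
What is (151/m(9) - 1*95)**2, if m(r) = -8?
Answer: 829921/64 ≈ 12968.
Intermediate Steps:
(151/m(9) - 1*95)**2 = (151/(-8) - 1*95)**2 = (151*(-1/8) - 95)**2 = (-151/8 - 95)**2 = (-911/8)**2 = 829921/64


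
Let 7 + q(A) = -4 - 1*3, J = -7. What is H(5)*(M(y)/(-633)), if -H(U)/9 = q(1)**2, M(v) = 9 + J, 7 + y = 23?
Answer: 1176/211 ≈ 5.5735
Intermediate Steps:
q(A) = -14 (q(A) = -7 + (-4 - 1*3) = -7 + (-4 - 3) = -7 - 7 = -14)
y = 16 (y = -7 + 23 = 16)
M(v) = 2 (M(v) = 9 - 7 = 2)
H(U) = -1764 (H(U) = -9*(-14)**2 = -9*196 = -1764)
H(5)*(M(y)/(-633)) = -3528/(-633) = -3528*(-1)/633 = -1764*(-2/633) = 1176/211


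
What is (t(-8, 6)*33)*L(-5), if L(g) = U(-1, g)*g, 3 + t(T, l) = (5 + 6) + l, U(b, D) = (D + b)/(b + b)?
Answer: -6930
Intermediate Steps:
U(b, D) = (D + b)/(2*b) (U(b, D) = (D + b)/((2*b)) = (D + b)*(1/(2*b)) = (D + b)/(2*b))
t(T, l) = 8 + l (t(T, l) = -3 + ((5 + 6) + l) = -3 + (11 + l) = 8 + l)
L(g) = g*(1/2 - g/2) (L(g) = ((1/2)*(g - 1)/(-1))*g = ((1/2)*(-1)*(-1 + g))*g = (1/2 - g/2)*g = g*(1/2 - g/2))
(t(-8, 6)*33)*L(-5) = ((8 + 6)*33)*((1/2)*(-5)*(1 - 1*(-5))) = (14*33)*((1/2)*(-5)*(1 + 5)) = 462*((1/2)*(-5)*6) = 462*(-15) = -6930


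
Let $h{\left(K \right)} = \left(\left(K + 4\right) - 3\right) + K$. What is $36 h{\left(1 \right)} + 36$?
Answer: $144$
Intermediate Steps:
$h{\left(K \right)} = 1 + 2 K$ ($h{\left(K \right)} = \left(\left(4 + K\right) - 3\right) + K = \left(1 + K\right) + K = 1 + 2 K$)
$36 h{\left(1 \right)} + 36 = 36 \left(1 + 2 \cdot 1\right) + 36 = 36 \left(1 + 2\right) + 36 = 36 \cdot 3 + 36 = 108 + 36 = 144$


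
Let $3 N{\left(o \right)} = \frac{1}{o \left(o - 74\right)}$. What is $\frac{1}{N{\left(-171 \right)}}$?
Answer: $125685$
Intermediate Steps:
$N{\left(o \right)} = \frac{1}{3 o \left(-74 + o\right)}$ ($N{\left(o \right)} = \frac{1}{3 o \left(o - 74\right)} = \frac{1}{3 o \left(-74 + o\right)}$)
$\frac{1}{N{\left(-171 \right)}} = \frac{1}{\frac{1}{3} \frac{1}{-171} \frac{1}{-74 - 171}} = \frac{1}{\frac{1}{3} \left(- \frac{1}{171}\right) \frac{1}{-245}} = \frac{1}{\frac{1}{3} \left(- \frac{1}{171}\right) \left(- \frac{1}{245}\right)} = \frac{1}{\frac{1}{125685}} = 125685$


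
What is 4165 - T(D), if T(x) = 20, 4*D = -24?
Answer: 4145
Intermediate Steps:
D = -6 (D = (1/4)*(-24) = -6)
4165 - T(D) = 4165 - 1*20 = 4165 - 20 = 4145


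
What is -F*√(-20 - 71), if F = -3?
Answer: 3*I*√91 ≈ 28.618*I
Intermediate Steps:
-F*√(-20 - 71) = -(-3)*√(-20 - 71) = -(-3)*√(-91) = -(-3)*I*√91 = 3*I*√91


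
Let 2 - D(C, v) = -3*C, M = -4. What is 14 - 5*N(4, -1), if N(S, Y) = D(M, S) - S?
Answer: 84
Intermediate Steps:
D(C, v) = 2 + 3*C (D(C, v) = 2 - (-3)*C = 2 + 3*C)
N(S, Y) = -10 - S (N(S, Y) = (2 + 3*(-4)) - S = (2 - 12) - S = -10 - S)
14 - 5*N(4, -1) = 14 - 5*(-10 - 1*4) = 14 - 5*(-10 - 4) = 14 - 5*(-14) = 14 + 70 = 84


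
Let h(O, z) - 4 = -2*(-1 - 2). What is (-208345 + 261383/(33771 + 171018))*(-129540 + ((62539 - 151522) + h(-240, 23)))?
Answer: 9323185531143686/204789 ≈ 4.5526e+10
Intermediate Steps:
h(O, z) = 10 (h(O, z) = 4 - 2*(-1 - 2) = 4 - 2*(-3) = 4 + 6 = 10)
(-208345 + 261383/(33771 + 171018))*(-129540 + ((62539 - 151522) + h(-240, 23))) = (-208345 + 261383/(33771 + 171018))*(-129540 + ((62539 - 151522) + 10)) = (-208345 + 261383/204789)*(-129540 + (-88983 + 10)) = (-208345 + 261383*(1/204789))*(-129540 - 88973) = (-208345 + 261383/204789)*(-218513) = -42666502822/204789*(-218513) = 9323185531143686/204789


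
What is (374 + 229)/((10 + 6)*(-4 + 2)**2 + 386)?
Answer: 67/50 ≈ 1.3400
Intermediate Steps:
(374 + 229)/((10 + 6)*(-4 + 2)**2 + 386) = 603/(16*(-2)**2 + 386) = 603/(16*4 + 386) = 603/(64 + 386) = 603/450 = 603*(1/450) = 67/50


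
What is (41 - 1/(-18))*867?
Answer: 213571/6 ≈ 35595.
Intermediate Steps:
(41 - 1/(-18))*867 = (41 - 1*(-1/18))*867 = (41 + 1/18)*867 = (739/18)*867 = 213571/6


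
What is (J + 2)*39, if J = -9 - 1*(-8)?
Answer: 39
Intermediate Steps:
J = -1 (J = -9 + 8 = -1)
(J + 2)*39 = (-1 + 2)*39 = 1*39 = 39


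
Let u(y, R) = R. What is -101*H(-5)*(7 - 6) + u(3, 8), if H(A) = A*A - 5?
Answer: -2012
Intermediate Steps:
H(A) = -5 + A² (H(A) = A² - 5 = -5 + A²)
-101*H(-5)*(7 - 6) + u(3, 8) = -101*(-5 + (-5)²)*(7 - 6) + 8 = -101*(-5 + 25) + 8 = -2020 + 8 = -2012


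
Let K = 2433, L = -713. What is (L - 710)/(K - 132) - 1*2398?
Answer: -5519221/2301 ≈ -2398.6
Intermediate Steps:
(L - 710)/(K - 132) - 1*2398 = (-713 - 710)/(2433 - 132) - 1*2398 = -1423/2301 - 2398 = -5519221/2301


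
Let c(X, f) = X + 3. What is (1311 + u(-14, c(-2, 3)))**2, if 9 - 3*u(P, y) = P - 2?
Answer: 15665764/9 ≈ 1.7406e+6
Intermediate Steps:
c(X, f) = 3 + X
u(P, y) = 11/3 - P/3 (u(P, y) = 3 - (P - 2)/3 = 3 - (-2 + P)/3 = 3 + (2/3 - P/3) = 11/3 - P/3)
(1311 + u(-14, c(-2, 3)))**2 = (1311 + (11/3 - 1/3*(-14)))**2 = (1311 + (11/3 + 14/3))**2 = (1311 + 25/3)**2 = (3958/3)**2 = 15665764/9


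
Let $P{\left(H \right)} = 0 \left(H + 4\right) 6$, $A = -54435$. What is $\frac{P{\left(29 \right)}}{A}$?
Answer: $0$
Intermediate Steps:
$P{\left(H \right)} = 0$ ($P{\left(H \right)} = 0 \left(4 + H\right) 6 = 0 \cdot 6 = 0$)
$\frac{P{\left(29 \right)}}{A} = \frac{0}{-54435} = 0 \left(- \frac{1}{54435}\right) = 0$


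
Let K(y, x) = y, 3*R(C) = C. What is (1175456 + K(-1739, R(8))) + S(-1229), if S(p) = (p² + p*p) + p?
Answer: 4193370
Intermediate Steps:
S(p) = p + 2*p² (S(p) = (p² + p²) + p = 2*p² + p = p + 2*p²)
R(C) = C/3
(1175456 + K(-1739, R(8))) + S(-1229) = (1175456 - 1739) - 1229*(1 + 2*(-1229)) = 1173717 - 1229*(1 - 2458) = 1173717 - 1229*(-2457) = 1173717 + 3019653 = 4193370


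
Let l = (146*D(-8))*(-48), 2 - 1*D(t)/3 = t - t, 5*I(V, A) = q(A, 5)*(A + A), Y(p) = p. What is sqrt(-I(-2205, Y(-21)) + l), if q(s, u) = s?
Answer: 3*I*sqrt(117290)/5 ≈ 205.49*I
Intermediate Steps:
I(V, A) = 2*A**2/5 (I(V, A) = (A*(A + A))/5 = (A*(2*A))/5 = (2*A**2)/5 = 2*A**2/5)
D(t) = 6 (D(t) = 6 - 3*(t - t) = 6 - 3*0 = 6 + 0 = 6)
l = -42048 (l = (146*6)*(-48) = 876*(-48) = -42048)
sqrt(-I(-2205, Y(-21)) + l) = sqrt(-2*(-21)**2/5 - 42048) = sqrt(-2*441/5 - 42048) = sqrt(-1*882/5 - 42048) = sqrt(-882/5 - 42048) = sqrt(-211122/5) = 3*I*sqrt(117290)/5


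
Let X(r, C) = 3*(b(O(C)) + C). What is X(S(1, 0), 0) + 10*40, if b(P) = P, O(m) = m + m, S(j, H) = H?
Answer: 400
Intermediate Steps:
O(m) = 2*m
X(r, C) = 9*C (X(r, C) = 3*(2*C + C) = 3*(3*C) = 9*C)
X(S(1, 0), 0) + 10*40 = 9*0 + 10*40 = 0 + 400 = 400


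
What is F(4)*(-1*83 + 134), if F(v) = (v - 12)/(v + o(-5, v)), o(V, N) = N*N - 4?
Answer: -51/2 ≈ -25.500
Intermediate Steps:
o(V, N) = -4 + N**2 (o(V, N) = N**2 - 4 = -4 + N**2)
F(v) = (-12 + v)/(-4 + v + v**2) (F(v) = (v - 12)/(v + (-4 + v**2)) = (-12 + v)/(-4 + v + v**2))
F(4)*(-1*83 + 134) = ((-12 + 4)/(-4 + 4 + 4**2))*(-1*83 + 134) = (-8/(-4 + 4 + 16))*(-83 + 134) = (-8/16)*51 = ((1/16)*(-8))*51 = -1/2*51 = -51/2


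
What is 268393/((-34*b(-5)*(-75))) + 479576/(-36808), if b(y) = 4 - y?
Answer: -140907457/105592950 ≈ -1.3344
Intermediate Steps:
268393/((-34*b(-5)*(-75))) + 479576/(-36808) = 268393/((-34*(4 - 1*(-5))*(-75))) + 479576/(-36808) = 268393/((-34*(4 + 5)*(-75))) + 479576*(-1/36808) = 268393/((-34*9*(-75))) - 59947/4601 = 268393/((-306*(-75))) - 59947/4601 = 268393/22950 - 59947/4601 = -140907457/105592950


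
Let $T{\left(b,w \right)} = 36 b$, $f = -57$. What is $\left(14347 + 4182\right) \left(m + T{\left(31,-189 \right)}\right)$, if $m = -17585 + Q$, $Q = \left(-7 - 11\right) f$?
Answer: $-286143347$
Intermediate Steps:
$Q = 1026$ ($Q = \left(-7 - 11\right) \left(-57\right) = \left(-18\right) \left(-57\right) = 1026$)
$m = -16559$ ($m = -17585 + 1026 = -16559$)
$\left(14347 + 4182\right) \left(m + T{\left(31,-189 \right)}\right) = \left(14347 + 4182\right) \left(-16559 + 36 \cdot 31\right) = 18529 \left(-16559 + 1116\right) = 18529 \left(-15443\right) = -286143347$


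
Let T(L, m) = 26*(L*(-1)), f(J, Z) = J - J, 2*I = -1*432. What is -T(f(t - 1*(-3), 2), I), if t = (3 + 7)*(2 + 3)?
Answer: 0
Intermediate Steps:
t = 50 (t = 10*5 = 50)
I = -216 (I = (-1*432)/2 = (½)*(-432) = -216)
f(J, Z) = 0
T(L, m) = -26*L (T(L, m) = 26*(-L) = -26*L)
-T(f(t - 1*(-3), 2), I) = -(-26)*0 = -1*0 = 0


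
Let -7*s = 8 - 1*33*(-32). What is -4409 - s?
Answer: -4257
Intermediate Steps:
s = -152 (s = -(8 - 1*33*(-32))/7 = -(8 - 33*(-32))/7 = -(8 + 1056)/7 = -1/7*1064 = -152)
-4409 - s = -4409 - 1*(-152) = -4409 + 152 = -4257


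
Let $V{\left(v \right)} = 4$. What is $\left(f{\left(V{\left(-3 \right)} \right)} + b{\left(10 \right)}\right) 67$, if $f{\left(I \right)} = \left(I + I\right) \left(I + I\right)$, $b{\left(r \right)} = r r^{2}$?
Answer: $71288$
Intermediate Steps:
$b{\left(r \right)} = r^{3}$
$f{\left(I \right)} = 4 I^{2}$ ($f{\left(I \right)} = 2 I 2 I = 4 I^{2}$)
$\left(f{\left(V{\left(-3 \right)} \right)} + b{\left(10 \right)}\right) 67 = \left(4 \cdot 4^{2} + 10^{3}\right) 67 = \left(4 \cdot 16 + 1000\right) 67 = \left(64 + 1000\right) 67 = 1064 \cdot 67 = 71288$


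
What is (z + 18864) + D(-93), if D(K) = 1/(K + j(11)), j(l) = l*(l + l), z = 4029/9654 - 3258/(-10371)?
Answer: 31269610396713/1657569274 ≈ 18865.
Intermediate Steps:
z = 8137499/11124626 (z = 4029*(1/9654) - 3258*(-1/10371) = 1343/3218 + 1086/3457 = 8137499/11124626 ≈ 0.73149)
j(l) = 2*l**2 (j(l) = l*(2*l) = 2*l**2)
D(K) = 1/(242 + K) (D(K) = 1/(K + 2*11**2) = 1/(K + 2*121) = 1/(K + 242) = 1/(242 + K))
(z + 18864) + D(-93) = (8137499/11124626 + 18864) + 1/(242 - 93) = 209863082363/11124626 + 1/149 = 31269610396713/1657569274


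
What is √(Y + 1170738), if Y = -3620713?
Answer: 5*I*√97999 ≈ 1565.2*I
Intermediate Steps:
√(Y + 1170738) = √(-3620713 + 1170738) = √(-2449975) = 5*I*√97999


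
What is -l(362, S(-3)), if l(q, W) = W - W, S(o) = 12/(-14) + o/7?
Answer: 0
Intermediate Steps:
S(o) = -6/7 + o/7 (S(o) = 12*(-1/14) + o*(1/7) = -6/7 + o/7)
l(q, W) = 0
-l(362, S(-3)) = -1*0 = 0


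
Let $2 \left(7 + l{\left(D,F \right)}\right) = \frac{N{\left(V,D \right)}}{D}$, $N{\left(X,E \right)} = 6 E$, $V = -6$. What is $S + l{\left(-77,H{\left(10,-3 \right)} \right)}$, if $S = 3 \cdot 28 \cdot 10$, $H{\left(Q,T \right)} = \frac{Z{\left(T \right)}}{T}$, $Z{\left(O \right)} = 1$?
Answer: $836$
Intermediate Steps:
$H{\left(Q,T \right)} = \frac{1}{T}$ ($H{\left(Q,T \right)} = 1 \frac{1}{T} = \frac{1}{T}$)
$S = 840$ ($S = 84 \cdot 10 = 840$)
$l{\left(D,F \right)} = -4$ ($l{\left(D,F \right)} = -7 + \frac{6 D \frac{1}{D}}{2} = -7 + \frac{1}{2} \cdot 6 = -7 + 3 = -4$)
$S + l{\left(-77,H{\left(10,-3 \right)} \right)} = 840 - 4 = 836$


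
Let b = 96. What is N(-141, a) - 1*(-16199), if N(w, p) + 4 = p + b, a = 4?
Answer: 16295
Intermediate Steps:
N(w, p) = 92 + p (N(w, p) = -4 + (p + 96) = -4 + (96 + p) = 92 + p)
N(-141, a) - 1*(-16199) = (92 + 4) - 1*(-16199) = 96 + 16199 = 16295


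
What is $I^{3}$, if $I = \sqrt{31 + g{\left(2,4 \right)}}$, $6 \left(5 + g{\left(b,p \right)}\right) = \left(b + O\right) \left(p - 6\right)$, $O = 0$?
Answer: $\frac{152 \sqrt{57}}{9} \approx 127.51$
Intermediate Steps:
$g{\left(b,p \right)} = -5 + \frac{b \left(-6 + p\right)}{6}$ ($g{\left(b,p \right)} = -5 + \frac{\left(b + 0\right) \left(p - 6\right)}{6} = -5 + \frac{b \left(-6 + p\right)}{6}$)
$I = \frac{2 \sqrt{57}}{3}$ ($I = \sqrt{31 - \left(7 - \frac{4}{3}\right)} = \sqrt{31 - \frac{17}{3}} = \sqrt{\frac{76}{3}} = \frac{2 \sqrt{57}}{3} \approx 5.0332$)
$I^{3} = \left(\frac{2 \sqrt{57}}{3}\right)^{3} = \frac{152 \sqrt{57}}{9}$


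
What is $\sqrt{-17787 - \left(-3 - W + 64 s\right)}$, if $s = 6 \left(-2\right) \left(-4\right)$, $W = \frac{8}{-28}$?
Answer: $\frac{i \sqrt{1021958}}{7} \approx 144.42 i$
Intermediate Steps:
$W = - \frac{2}{7}$ ($W = 8 \left(- \frac{1}{28}\right) = - \frac{2}{7} \approx -0.28571$)
$s = 48$ ($s = \left(-12\right) \left(-4\right) = 48$)
$\sqrt{-17787 - \left(-3 - W + 64 s\right)} = \sqrt{-17787 + \left(\left(-64\right) 48 + \left(\left(- \frac{2}{7} + 30\right) - 27\right)\right)} = \sqrt{-17787 + \left(-3072 + \left(\frac{208}{7} - 27\right)\right)} = \sqrt{-17787 + \left(-3072 + \frac{19}{7}\right)} = \sqrt{-17787 - \frac{21485}{7}} = \sqrt{- \frac{145994}{7}} = \frac{i \sqrt{1021958}}{7}$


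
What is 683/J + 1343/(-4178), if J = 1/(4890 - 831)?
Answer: 11582655523/4178 ≈ 2.7723e+6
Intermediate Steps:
J = 1/4059 ≈ 0.00024637
683/J + 1343/(-4178) = 683/(1/4059) + 1343/(-4178) = 683*4059 + 1343*(-1/4178) = 2772297 - 1343/4178 = 11582655523/4178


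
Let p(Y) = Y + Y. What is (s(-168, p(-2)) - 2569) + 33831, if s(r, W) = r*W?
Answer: 31934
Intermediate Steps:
p(Y) = 2*Y
s(r, W) = W*r
(s(-168, p(-2)) - 2569) + 33831 = ((2*(-2))*(-168) - 2569) + 33831 = (-4*(-168) - 2569) + 33831 = (672 - 2569) + 33831 = -1897 + 33831 = 31934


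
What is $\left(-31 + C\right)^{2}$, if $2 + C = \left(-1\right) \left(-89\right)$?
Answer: $3136$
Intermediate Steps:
$C = 87$ ($C = -2 - -89 = -2 + 89 = 87$)
$\left(-31 + C\right)^{2} = \left(-31 + 87\right)^{2} = 56^{2} = 3136$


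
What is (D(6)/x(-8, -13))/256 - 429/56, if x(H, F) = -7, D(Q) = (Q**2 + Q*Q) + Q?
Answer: -6903/896 ≈ -7.7042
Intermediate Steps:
D(Q) = Q + 2*Q**2 (D(Q) = (Q**2 + Q**2) + Q = 2*Q**2 + Q = Q + 2*Q**2)
(D(6)/x(-8, -13))/256 - 429/56 = ((6*(1 + 2*6))/(-7))/256 - 429/56 = ((6*(1 + 12))*(-1/7))*(1/256) - 429*1/56 = ((6*13)*(-1/7))*(1/256) - 429/56 = (78*(-1/7))*(1/256) - 429/56 = -78/7*1/256 - 429/56 = -39/896 - 429/56 = -6903/896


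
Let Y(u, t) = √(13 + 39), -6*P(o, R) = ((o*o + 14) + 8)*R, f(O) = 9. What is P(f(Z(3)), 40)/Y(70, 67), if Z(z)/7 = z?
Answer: -1030*√13/39 ≈ -95.224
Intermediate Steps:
Z(z) = 7*z
P(o, R) = -R*(22 + o²)/6 (P(o, R) = -((o*o + 14) + 8)*R/6 = -((o² + 14) + 8)*R/6 = -((14 + o²) + 8)*R/6 = -(22 + o²)*R/6 = -R*(22 + o²)/6)
Y(u, t) = 2*√13 (Y(u, t) = √52 = 2*√13)
P(f(Z(3)), 40)/Y(70, 67) = (-⅙*40*(22 + 9²))/((2*√13)) = (-⅙*40*(22 + 81))*(√13/26) = (-⅙*40*103)*(√13/26) = -1030*√13/39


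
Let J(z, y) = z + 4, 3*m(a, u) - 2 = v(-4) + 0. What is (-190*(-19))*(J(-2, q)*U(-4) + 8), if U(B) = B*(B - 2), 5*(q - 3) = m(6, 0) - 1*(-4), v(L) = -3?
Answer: 202160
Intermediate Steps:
m(a, u) = -⅓ (m(a, u) = ⅔ + (-3 + 0)/3 = ⅔ + (⅓)*(-3) = ⅔ - 1 = -⅓)
q = 56/15 (q = 3 + (-⅓ - 1*(-4))/5 = 3 + (-⅓ + 4)/5 = 3 + (⅕)*(11/3) = 3 + 11/15 = 56/15 ≈ 3.7333)
U(B) = B*(-2 + B)
J(z, y) = 4 + z
(-190*(-19))*(J(-2, q)*U(-4) + 8) = (-190*(-19))*((4 - 2)*(-4*(-2 - 4)) + 8) = 3610*(2*(-4*(-6)) + 8) = 3610*(2*24 + 8) = 3610*(48 + 8) = 3610*56 = 202160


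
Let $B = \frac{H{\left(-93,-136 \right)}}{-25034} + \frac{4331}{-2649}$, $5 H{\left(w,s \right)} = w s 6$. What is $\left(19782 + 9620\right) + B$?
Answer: $\frac{4874117357039}{165787665} \approx 29400.0$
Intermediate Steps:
$H{\left(w,s \right)} = \frac{6 s w}{5}$ ($H{\left(w,s \right)} = \frac{w s 6}{5} = \frac{s w 6}{5} = \frac{6 s w}{5}$)
$B = - \frac{371569291}{165787665}$ ($B = \frac{\frac{6}{5} \left(-136\right) \left(-93\right)}{-25034} + \frac{4331}{-2649} = \frac{75888}{5} \left(- \frac{1}{25034}\right) + 4331 \left(- \frac{1}{2649}\right) = - \frac{37944}{62585} - \frac{4331}{2649} = - \frac{371569291}{165787665} \approx -2.2412$)
$\left(19782 + 9620\right) + B = \left(19782 + 9620\right) - \frac{371569291}{165787665} = 29402 - \frac{371569291}{165787665} = \frac{4874117357039}{165787665}$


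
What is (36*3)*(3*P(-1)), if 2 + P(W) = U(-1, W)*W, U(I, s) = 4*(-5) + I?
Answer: 6156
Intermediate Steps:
U(I, s) = -20 + I
P(W) = -2 - 21*W (P(W) = -2 + (-20 - 1)*W = -2 - 21*W)
(36*3)*(3*P(-1)) = (36*3)*(3*(-2 - 21*(-1))) = 108*(3*(-2 + 21)) = 108*(3*19) = 108*57 = 6156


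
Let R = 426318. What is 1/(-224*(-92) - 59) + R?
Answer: 8760408583/20549 ≈ 4.2632e+5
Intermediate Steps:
1/(-224*(-92) - 59) + R = 1/(-224*(-92) - 59) + 426318 = 1/(20608 - 59) + 426318 = 1/20549 + 426318 = 8760408583/20549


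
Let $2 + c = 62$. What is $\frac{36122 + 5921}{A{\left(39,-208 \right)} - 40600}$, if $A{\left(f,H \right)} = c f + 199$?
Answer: $- \frac{42043}{38061} \approx -1.1046$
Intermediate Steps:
$c = 60$ ($c = -2 + 62 = 60$)
$A{\left(f,H \right)} = 199 + 60 f$ ($A{\left(f,H \right)} = 60 f + 199 = 199 + 60 f$)
$\frac{36122 + 5921}{A{\left(39,-208 \right)} - 40600} = \frac{36122 + 5921}{\left(199 + 60 \cdot 39\right) - 40600} = \frac{42043}{\left(199 + 2340\right) - 40600} = \frac{42043}{2539 - 40600} = \frac{42043}{-38061} = 42043 \left(- \frac{1}{38061}\right) = - \frac{42043}{38061}$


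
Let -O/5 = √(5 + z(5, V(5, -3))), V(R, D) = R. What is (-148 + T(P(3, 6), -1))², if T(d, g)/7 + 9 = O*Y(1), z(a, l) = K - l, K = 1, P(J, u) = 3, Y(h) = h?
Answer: 60516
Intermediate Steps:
z(a, l) = 1 - l
O = -5 (O = -5*√(5 + (1 - 1*5)) = -5*√(5 + (1 - 5)) = -5*√(5 - 4) = -5*√1 = -5*1 = -5)
T(d, g) = -98 (T(d, g) = -63 + 7*(-5*1) = -63 + 7*(-5) = -63 - 35 = -98)
(-148 + T(P(3, 6), -1))² = (-148 - 98)² = (-246)² = 60516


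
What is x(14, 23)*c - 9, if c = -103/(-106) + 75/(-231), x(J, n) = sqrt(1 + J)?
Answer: -9 + 5281*sqrt(15)/8162 ≈ -6.4941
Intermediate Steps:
c = 5281/8162 (c = -103*(-1/106) + 75*(-1/231) = 103/106 - 25/77 = 5281/8162 ≈ 0.64702)
x(14, 23)*c - 9 = sqrt(1 + 14)*(5281/8162) - 9 = sqrt(15)*(5281/8162) - 9 = 5281*sqrt(15)/8162 - 9 = -9 + 5281*sqrt(15)/8162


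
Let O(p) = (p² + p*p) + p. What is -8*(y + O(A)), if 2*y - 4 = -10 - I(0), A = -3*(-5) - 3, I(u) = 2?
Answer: -2368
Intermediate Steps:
A = 12 (A = 15 - 3 = 12)
y = -4 (y = 2 + (-10 - 1*2)/2 = 2 + (-10 - 2)/2 = 2 + (½)*(-12) = 2 - 6 = -4)
O(p) = p + 2*p² (O(p) = (p² + p²) + p = 2*p² + p = p + 2*p²)
-8*(y + O(A)) = -8*(-4 + 12*(1 + 2*12)) = -8*(-4 + 12*(1 + 24)) = -8*(-4 + 12*25) = -8*(-4 + 300) = -8*296 = -2368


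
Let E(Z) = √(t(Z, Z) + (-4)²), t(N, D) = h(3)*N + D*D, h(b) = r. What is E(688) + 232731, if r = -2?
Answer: 232731 + 4*√29499 ≈ 2.3342e+5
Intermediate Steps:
h(b) = -2
t(N, D) = D² - 2*N (t(N, D) = -2*N + D*D = -2*N + D² = D² - 2*N)
E(Z) = √(16 + Z² - 2*Z) (E(Z) = √((Z² - 2*Z) + (-4)²) = √((Z² - 2*Z) + 16) = √(16 + Z² - 2*Z))
E(688) + 232731 = √(16 + 688² - 2*688) + 232731 = √(16 + 473344 - 1376) + 232731 = √471984 + 232731 = 4*√29499 + 232731 = 232731 + 4*√29499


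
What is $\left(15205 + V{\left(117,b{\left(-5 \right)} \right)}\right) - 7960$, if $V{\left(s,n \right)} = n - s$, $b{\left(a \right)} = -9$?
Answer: $7119$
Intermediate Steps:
$\left(15205 + V{\left(117,b{\left(-5 \right)} \right)}\right) - 7960 = \left(15205 - 126\right) - 7960 = 15079 - 7960 = 7119$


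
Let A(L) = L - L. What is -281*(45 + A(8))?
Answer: -12645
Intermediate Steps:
A(L) = 0
-281*(45 + A(8)) = -281*(45 + 0) = -281*45 = -12645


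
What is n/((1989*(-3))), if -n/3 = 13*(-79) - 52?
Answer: -83/153 ≈ -0.54248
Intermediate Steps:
n = 3237 (n = -3*(13*(-79) - 52) = -3*(-1027 - 52) = -3*(-1079) = 3237)
n/((1989*(-3))) = 3237/((1989*(-3))) = 3237/(-5967) = 3237*(-1/5967) = -83/153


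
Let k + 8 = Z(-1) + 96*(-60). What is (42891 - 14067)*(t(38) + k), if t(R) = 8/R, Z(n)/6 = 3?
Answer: -3148906704/19 ≈ -1.6573e+8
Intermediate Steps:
Z(n) = 18 (Z(n) = 6*3 = 18)
k = -5750 (k = -8 + (18 + 96*(-60)) = -8 + (18 - 5760) = -8 - 5742 = -5750)
(42891 - 14067)*(t(38) + k) = (42891 - 14067)*(8/38 - 5750) = 28824*(8*(1/38) - 5750) = 28824*(4/19 - 5750) = 28824*(-109246/19) = -3148906704/19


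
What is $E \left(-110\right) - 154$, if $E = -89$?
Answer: $9636$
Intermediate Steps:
$E \left(-110\right) - 154 = \left(-89\right) \left(-110\right) - 154 = 9790 - 154 = 9636$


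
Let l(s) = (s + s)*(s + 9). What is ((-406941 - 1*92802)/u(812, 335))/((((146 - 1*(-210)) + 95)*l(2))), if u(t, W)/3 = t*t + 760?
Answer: -166581/13099103776 ≈ -1.2717e-5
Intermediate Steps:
u(t, W) = 2280 + 3*t² (u(t, W) = 3*(t*t + 760) = 3*(t² + 760) = 3*(760 + t²) = 2280 + 3*t²)
l(s) = 2*s*(9 + s) (l(s) = (2*s)*(9 + s) = 2*s*(9 + s))
((-406941 - 1*92802)/u(812, 335))/((((146 - 1*(-210)) + 95)*l(2))) = ((-406941 - 1*92802)/(2280 + 3*812²))/((((146 - 1*(-210)) + 95)*(2*2*(9 + 2)))) = ((-406941 - 92802)/(2280 + 3*659344))/((((146 + 210) + 95)*(2*2*11))) = (-499743/(2280 + 1978032))/(((356 + 95)*44)) = (-499743/1980312)/((451*44)) = -499743*1/1980312/19844 = -166581/660104*1/19844 = -166581/13099103776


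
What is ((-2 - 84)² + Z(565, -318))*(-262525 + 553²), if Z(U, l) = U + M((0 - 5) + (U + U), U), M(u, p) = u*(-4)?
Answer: 149805924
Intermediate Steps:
M(u, p) = -4*u
Z(U, l) = 20 - 7*U (Z(U, l) = U - 4*((0 - 5) + (U + U)) = U - 4*(-5 + 2*U) = U + (20 - 8*U) = 20 - 7*U)
((-2 - 84)² + Z(565, -318))*(-262525 + 553²) = ((-2 - 84)² + (20 - 7*565))*(-262525 + 553²) = ((-86)² + (20 - 3955))*(-262525 + 305809) = (7396 - 3935)*43284 = 3461*43284 = 149805924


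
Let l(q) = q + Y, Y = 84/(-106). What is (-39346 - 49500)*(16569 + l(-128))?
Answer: -77414274026/53 ≈ -1.4606e+9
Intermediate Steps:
Y = -42/53 (Y = 84*(-1/106) = -42/53 ≈ -0.79245)
l(q) = -42/53 + q (l(q) = q - 42/53 = -42/53 + q)
(-39346 - 49500)*(16569 + l(-128)) = (-39346 - 49500)*(16569 + (-42/53 - 128)) = -88846*(16569 - 6826/53) = -88846*871331/53 = -77414274026/53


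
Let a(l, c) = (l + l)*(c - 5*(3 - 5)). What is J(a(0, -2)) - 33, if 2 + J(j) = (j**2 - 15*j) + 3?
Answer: -32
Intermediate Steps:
a(l, c) = 2*l*(10 + c) (a(l, c) = (2*l)*(c - 5*(-2)) = (2*l)*(c + 10) = (2*l)*(10 + c) = 2*l*(10 + c))
J(j) = 1 + j**2 - 15*j (J(j) = -2 + ((j**2 - 15*j) + 3) = -2 + (3 + j**2 - 15*j) = 1 + j**2 - 15*j)
J(a(0, -2)) - 33 = (1 + (2*0*(10 - 2))**2 - 30*0*(10 - 2)) - 33 = (1 + (2*0*8)**2 - 30*0*8) - 33 = (1 + 0**2 - 15*0) - 33 = (1 + 0 + 0) - 33 = 1 - 33 = -32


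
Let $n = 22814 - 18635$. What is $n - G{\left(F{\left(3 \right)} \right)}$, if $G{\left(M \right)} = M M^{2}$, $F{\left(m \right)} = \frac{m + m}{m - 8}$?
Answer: $\frac{522591}{125} \approx 4180.7$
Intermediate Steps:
$F{\left(m \right)} = \frac{2 m}{-8 + m}$
$G{\left(M \right)} = M^{3}$
$n = 4179$
$n - G{\left(F{\left(3 \right)} \right)} = 4179 - \left(2 \cdot 3 \frac{1}{-8 + 3}\right)^{3} = 4179 - \left(2 \cdot 3 \frac{1}{-5}\right)^{3} = 4179 - \left(2 \cdot 3 \left(- \frac{1}{5}\right)\right)^{3} = 4179 - \left(- \frac{6}{5}\right)^{3} = 4179 - - \frac{216}{125} = 4179 + \frac{216}{125} = \frac{522591}{125}$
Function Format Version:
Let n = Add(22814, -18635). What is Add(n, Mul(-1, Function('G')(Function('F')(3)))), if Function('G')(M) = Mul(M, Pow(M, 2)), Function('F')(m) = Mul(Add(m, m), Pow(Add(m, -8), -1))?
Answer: Rational(522591, 125) ≈ 4180.7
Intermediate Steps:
Function('F')(m) = Mul(2, m, Pow(Add(-8, m), -1)) (Function('F')(m) = Mul(Mul(2, m), Pow(Add(-8, m), -1)) = Mul(2, m, Pow(Add(-8, m), -1)))
Function('G')(M) = Pow(M, 3)
n = 4179
Add(n, Mul(-1, Function('G')(Function('F')(3)))) = Add(4179, Mul(-1, Pow(Mul(2, 3, Pow(Add(-8, 3), -1)), 3))) = Add(4179, Mul(-1, Pow(Mul(2, 3, Pow(-5, -1)), 3))) = Add(4179, Mul(-1, Pow(Mul(2, 3, Rational(-1, 5)), 3))) = Add(4179, Mul(-1, Pow(Rational(-6, 5), 3))) = Add(4179, Mul(-1, Rational(-216, 125))) = Add(4179, Rational(216, 125)) = Rational(522591, 125)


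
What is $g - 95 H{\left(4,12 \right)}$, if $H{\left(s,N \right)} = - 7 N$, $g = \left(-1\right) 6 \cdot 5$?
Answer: $7950$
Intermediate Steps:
$g = -30$ ($g = \left(-6\right) 5 = -30$)
$g - 95 H{\left(4,12 \right)} = -30 - 95 \left(\left(-7\right) 12\right) = -30 - -7980 = -30 + 7980 = 7950$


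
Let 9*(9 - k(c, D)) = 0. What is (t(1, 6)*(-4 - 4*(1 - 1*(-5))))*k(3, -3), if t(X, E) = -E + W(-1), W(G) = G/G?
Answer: 1260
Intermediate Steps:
k(c, D) = 9 (k(c, D) = 9 - ⅑*0 = 9 + 0 = 9)
W(G) = 1
t(X, E) = 1 - E (t(X, E) = -E + 1 = 1 - E)
(t(1, 6)*(-4 - 4*(1 - 1*(-5))))*k(3, -3) = ((1 - 1*6)*(-4 - 4*(1 - 1*(-5))))*9 = ((1 - 6)*(-4 - 4*(1 + 5)))*9 = -5*(-4 - 4*6)*9 = -5*(-4 - 24)*9 = -5*(-28)*9 = 140*9 = 1260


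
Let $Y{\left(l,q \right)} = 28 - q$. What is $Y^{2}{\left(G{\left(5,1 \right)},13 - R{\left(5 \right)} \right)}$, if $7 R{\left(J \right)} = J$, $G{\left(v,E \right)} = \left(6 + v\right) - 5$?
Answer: $\frac{12100}{49} \approx 246.94$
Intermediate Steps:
$G{\left(v,E \right)} = 1 + v$
$R{\left(J \right)} = \frac{J}{7}$
$Y^{2}{\left(G{\left(5,1 \right)},13 - R{\left(5 \right)} \right)} = \left(28 - \left(13 - \frac{1}{7} \cdot 5\right)\right)^{2} = \left(28 - \left(13 - \frac{5}{7}\right)\right)^{2} = \left(28 - \frac{86}{7}\right)^{2} = \left(\frac{110}{7}\right)^{2} = \frac{12100}{49}$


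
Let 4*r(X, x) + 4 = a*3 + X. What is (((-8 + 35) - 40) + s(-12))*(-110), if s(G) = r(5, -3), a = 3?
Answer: 1155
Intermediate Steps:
r(X, x) = 5/4 + X/4 (r(X, x) = -1 + (3*3 + X)/4 = -1 + (9 + X)/4 = -1 + (9/4 + X/4) = 5/4 + X/4)
s(G) = 5/2 (s(G) = 5/4 + (¼)*5 = 5/4 + 5/4 = 5/2)
(((-8 + 35) - 40) + s(-12))*(-110) = (((-8 + 35) - 40) + 5/2)*(-110) = ((27 - 40) + 5/2)*(-110) = (-13 + 5/2)*(-110) = -21/2*(-110) = 1155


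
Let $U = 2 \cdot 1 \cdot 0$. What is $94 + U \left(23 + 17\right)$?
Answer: $94$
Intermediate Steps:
$U = 0$ ($U = 2 \cdot 0 = 0$)
$94 + U \left(23 + 17\right) = 94 + 0 \left(23 + 17\right) = 94 + 0 \cdot 40 = 94 + 0 = 94$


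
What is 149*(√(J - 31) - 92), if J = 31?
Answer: -13708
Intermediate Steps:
149*(√(J - 31) - 92) = 149*(√(31 - 31) - 92) = 149*(√0 - 92) = 149*(0 - 92) = 149*(-92) = -13708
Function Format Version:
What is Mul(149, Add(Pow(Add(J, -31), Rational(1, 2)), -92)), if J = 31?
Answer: -13708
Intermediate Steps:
Mul(149, Add(Pow(Add(J, -31), Rational(1, 2)), -92)) = Mul(149, Add(Pow(Add(31, -31), Rational(1, 2)), -92)) = Mul(149, Add(Pow(0, Rational(1, 2)), -92)) = Mul(149, Add(0, -92)) = Mul(149, -92) = -13708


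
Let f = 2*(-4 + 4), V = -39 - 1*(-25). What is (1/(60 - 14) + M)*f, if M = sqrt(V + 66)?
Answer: 0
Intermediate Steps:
V = -14 (V = -39 + 25 = -14)
f = 0 (f = 2*0 = 0)
M = 2*sqrt(13) (M = sqrt(-14 + 66) = sqrt(52) = 2*sqrt(13) ≈ 7.2111)
(1/(60 - 14) + M)*f = (1/(60 - 14) + 2*sqrt(13))*0 = (1/46 + 2*sqrt(13))*0 = 0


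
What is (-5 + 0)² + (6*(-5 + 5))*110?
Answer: 25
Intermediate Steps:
(-5 + 0)² + (6*(-5 + 5))*110 = (-5)² + (6*0)*110 = 25 + 0*110 = 25 + 0 = 25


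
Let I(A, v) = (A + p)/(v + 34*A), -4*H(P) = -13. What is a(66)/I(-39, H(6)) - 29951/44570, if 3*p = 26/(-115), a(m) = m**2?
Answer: 6815253883763/46219090 ≈ 1.4746e+5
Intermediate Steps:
H(P) = 13/4 (H(P) = -1/4*(-13) = 13/4)
p = -26/345 (p = (26/(-115))/3 = (26*(-1/115))/3 = (1/3)*(-26/115) = -26/345 ≈ -0.075362)
I(A, v) = (-26/345 + A)/(v + 34*A) (I(A, v) = (A - 26/345)/(v + 34*A) = (-26/345 + A)/(v + 34*A))
a(66)/I(-39, H(6)) - 29951/44570 = 66**2/(((-26/345 - 39)/(13/4 + 34*(-39)))) - 29951/44570 = 4356/((-13481/345/(13/4 - 1326))) - 29951*1/44570 = 4356/((-13481/345/(-5291/4))) - 29951/44570 = 4356/((-4/5291*(-13481/345))) - 29951/44570 = 4356/(4148/140415) - 29951/44570 = 4356*(140415/4148) - 29951/44570 = 152911935/1037 - 29951/44570 = 6815253883763/46219090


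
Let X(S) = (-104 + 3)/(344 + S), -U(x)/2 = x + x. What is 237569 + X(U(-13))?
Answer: 94077223/396 ≈ 2.3757e+5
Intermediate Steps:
U(x) = -4*x (U(x) = -2*(x + x) = -4*x)
X(S) = -101/(344 + S)
237569 + X(U(-13)) = 237569 - 101/(344 - 4*(-13)) = 237569 - 101/(344 + 52) = 237569 - 101/396 = 94077223/396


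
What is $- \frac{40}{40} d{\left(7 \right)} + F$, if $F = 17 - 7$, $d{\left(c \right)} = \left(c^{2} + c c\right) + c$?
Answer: $-95$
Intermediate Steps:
$d{\left(c \right)} = c + 2 c^{2}$ ($d{\left(c \right)} = \left(c^{2} + c^{2}\right) + c = 2 c^{2} + c = c + 2 c^{2}$)
$F = 10$
$- \frac{40}{40} d{\left(7 \right)} + F = - \frac{40}{40} \cdot 7 \left(1 + 2 \cdot 7\right) + 10 = \left(-40\right) \frac{1}{40} \cdot 7 \left(1 + 14\right) + 10 = - 7 \cdot 15 + 10 = \left(-1\right) 105 + 10 = -105 + 10 = -95$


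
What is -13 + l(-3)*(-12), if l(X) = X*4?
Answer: 131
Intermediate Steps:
l(X) = 4*X
-13 + l(-3)*(-12) = -13 + (4*(-3))*(-12) = -13 - 12*(-12) = -13 + 144 = 131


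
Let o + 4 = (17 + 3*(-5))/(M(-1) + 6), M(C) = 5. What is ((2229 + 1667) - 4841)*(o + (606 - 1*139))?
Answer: -4814775/11 ≈ -4.3771e+5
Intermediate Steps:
o = -42/11 (o = -4 + (17 + 3*(-5))/(5 + 6) = -4 + (17 - 15)/11 = -4 + (1/11)*2 = -4 + 2/11 = -42/11 ≈ -3.8182)
((2229 + 1667) - 4841)*(o + (606 - 1*139)) = ((2229 + 1667) - 4841)*(-42/11 + (606 - 1*139)) = (3896 - 4841)*(-42/11 + (606 - 139)) = -945*(-42/11 + 467) = -945*5095/11 = -4814775/11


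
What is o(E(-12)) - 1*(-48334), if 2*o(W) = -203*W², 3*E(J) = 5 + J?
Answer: 860065/18 ≈ 47781.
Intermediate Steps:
E(J) = 5/3 + J/3 (E(J) = (5 + J)/3 = 5/3 + J/3)
o(W) = -203*W²/2 (o(W) = (-203*W²)/2 = -203*W²/2)
o(E(-12)) - 1*(-48334) = -203*(5/3 + (⅓)*(-12))²/2 - 1*(-48334) = -203*(5/3 - 4)²/2 + 48334 = -203*(-7/3)²/2 + 48334 = -203/2*49/9 + 48334 = -9947/18 + 48334 = 860065/18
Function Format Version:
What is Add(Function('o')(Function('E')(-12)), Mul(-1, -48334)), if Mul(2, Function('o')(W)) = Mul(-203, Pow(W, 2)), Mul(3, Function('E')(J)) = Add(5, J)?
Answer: Rational(860065, 18) ≈ 47781.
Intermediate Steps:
Function('E')(J) = Add(Rational(5, 3), Mul(Rational(1, 3), J)) (Function('E')(J) = Mul(Rational(1, 3), Add(5, J)) = Add(Rational(5, 3), Mul(Rational(1, 3), J)))
Function('o')(W) = Mul(Rational(-203, 2), Pow(W, 2)) (Function('o')(W) = Mul(Rational(1, 2), Mul(-203, Pow(W, 2))) = Mul(Rational(-203, 2), Pow(W, 2)))
Add(Function('o')(Function('E')(-12)), Mul(-1, -48334)) = Add(Mul(Rational(-203, 2), Pow(Add(Rational(5, 3), Mul(Rational(1, 3), -12)), 2)), Mul(-1, -48334)) = Add(Mul(Rational(-203, 2), Pow(Add(Rational(5, 3), -4), 2)), 48334) = Add(Mul(Rational(-203, 2), Pow(Rational(-7, 3), 2)), 48334) = Add(Mul(Rational(-203, 2), Rational(49, 9)), 48334) = Add(Rational(-9947, 18), 48334) = Rational(860065, 18)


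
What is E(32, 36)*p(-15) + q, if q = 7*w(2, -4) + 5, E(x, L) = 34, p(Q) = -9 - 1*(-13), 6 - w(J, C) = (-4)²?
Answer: 71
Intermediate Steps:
w(J, C) = -10 (w(J, C) = 6 - 1*(-4)² = 6 - 1*16 = 6 - 16 = -10)
p(Q) = 4 (p(Q) = -9 + 13 = 4)
q = -65 (q = 7*(-10) + 5 = -70 + 5 = -65)
E(32, 36)*p(-15) + q = 34*4 - 65 = 136 - 65 = 71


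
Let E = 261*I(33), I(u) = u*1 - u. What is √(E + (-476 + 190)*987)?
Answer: I*√282282 ≈ 531.3*I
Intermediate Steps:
I(u) = 0 (I(u) = u - u = 0)
E = 0 (E = 261*0 = 0)
√(E + (-476 + 190)*987) = √(0 + (-476 + 190)*987) = √(0 - 286*987) = √(0 - 282282) = √(-282282) = I*√282282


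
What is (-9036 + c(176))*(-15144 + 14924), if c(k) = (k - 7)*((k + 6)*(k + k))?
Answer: -2379911600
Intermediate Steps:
c(k) = 2*k*(-7 + k)*(6 + k) (c(k) = (-7 + k)*((6 + k)*(2*k)) = (-7 + k)*(2*k*(6 + k)) = 2*k*(-7 + k)*(6 + k))
(-9036 + c(176))*(-15144 + 14924) = (-9036 + 2*176*(-42 + 176² - 1*176))*(-15144 + 14924) = (-9036 + 2*176*(-42 + 30976 - 176))*(-220) = (-9036 + 2*176*30758)*(-220) = (-9036 + 10826816)*(-220) = 10817780*(-220) = -2379911600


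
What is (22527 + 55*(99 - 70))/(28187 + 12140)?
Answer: 3446/5761 ≈ 0.59816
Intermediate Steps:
(22527 + 55*(99 - 70))/(28187 + 12140) = (22527 + 55*29)/40327 = (22527 + 1595)*(1/40327) = 24122*(1/40327) = 3446/5761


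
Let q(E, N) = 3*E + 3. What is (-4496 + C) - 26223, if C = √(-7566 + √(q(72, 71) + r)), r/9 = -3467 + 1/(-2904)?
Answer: -30719 + √(-3661944 + 11*I*√59985030)/22 ≈ -30718.0 + 86.989*I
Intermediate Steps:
r = -30204507/968 (r = 9*(-3467 + 1/(-2904)) = 9*(-3467 - 1/2904) = 9*(-10068169/2904) = -30204507/968 ≈ -31203.)
q(E, N) = 3 + 3*E
C = √(-7566 + I*√59985030/44) (C = √(-7566 + √((3 + 3*72) - 30204507/968)) = √(-7566 + √((3 + 216) - 30204507/968)) = √(-7566 + √(219 - 30204507/968)) = √(-7566 + √(-29992515/968)) = √(-7566 + I*√59985030/44) ≈ 1.012 + 86.989*I)
(-4496 + C) - 26223 = (-4496 + √(-3661944 + 11*I*√59985030)/22) - 26223 = -30719 + √(-3661944 + 11*I*√59985030)/22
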